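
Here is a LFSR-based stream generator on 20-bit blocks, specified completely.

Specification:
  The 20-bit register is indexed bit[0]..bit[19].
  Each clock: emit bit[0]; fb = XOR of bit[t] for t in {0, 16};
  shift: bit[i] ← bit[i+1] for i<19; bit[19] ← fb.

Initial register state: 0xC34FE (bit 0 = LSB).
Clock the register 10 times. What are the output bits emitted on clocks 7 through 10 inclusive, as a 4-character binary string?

reg_0 = 0xC34FE
clock 1: out=0, reg = 0x61A7F
clock 2: out=1, reg = 0xB0D3F
clock 3: out=1, reg = 0x5869F
clock 4: out=1, reg = 0x2C34F
clock 5: out=1, reg = 0x961A7
clock 6: out=1, reg = 0x4B0D3
clock 7: out=1, reg = 0xA5869
clock 8: out=1, reg = 0xD2C34
clock 9: out=0, reg = 0xE961A
clock 10: out=0, reg = 0x74B0D

1100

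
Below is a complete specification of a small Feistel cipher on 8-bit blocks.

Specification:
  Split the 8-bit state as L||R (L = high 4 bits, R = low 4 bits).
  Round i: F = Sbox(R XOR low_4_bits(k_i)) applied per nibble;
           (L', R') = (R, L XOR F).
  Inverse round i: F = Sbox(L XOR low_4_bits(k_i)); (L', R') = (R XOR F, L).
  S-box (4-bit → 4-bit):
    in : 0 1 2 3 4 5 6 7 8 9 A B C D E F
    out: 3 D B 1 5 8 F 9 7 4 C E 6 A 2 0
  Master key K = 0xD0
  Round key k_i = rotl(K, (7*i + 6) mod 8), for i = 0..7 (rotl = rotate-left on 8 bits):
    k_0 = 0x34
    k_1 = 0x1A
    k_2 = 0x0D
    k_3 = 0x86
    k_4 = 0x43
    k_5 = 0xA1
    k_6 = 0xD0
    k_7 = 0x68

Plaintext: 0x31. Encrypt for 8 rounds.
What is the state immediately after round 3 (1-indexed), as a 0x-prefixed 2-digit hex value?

s_0 = plaintext = 0x31
s_1 = Round(s_0, k_0) = 0x1B
s_2 = Round(s_1, k_1) = 0xBC
s_3 = Round(s_2, k_2) = 0xC6
s_4 = Round(s_3, k_3) = 0x6F
s_5 = Round(s_4, k_4) = 0xF0
s_6 = Round(s_5, k_5) = 0x02
s_7 = Round(s_6, k_6) = 0x2B
s_8 = Round(s_7, k_7) = 0xB3

0xC6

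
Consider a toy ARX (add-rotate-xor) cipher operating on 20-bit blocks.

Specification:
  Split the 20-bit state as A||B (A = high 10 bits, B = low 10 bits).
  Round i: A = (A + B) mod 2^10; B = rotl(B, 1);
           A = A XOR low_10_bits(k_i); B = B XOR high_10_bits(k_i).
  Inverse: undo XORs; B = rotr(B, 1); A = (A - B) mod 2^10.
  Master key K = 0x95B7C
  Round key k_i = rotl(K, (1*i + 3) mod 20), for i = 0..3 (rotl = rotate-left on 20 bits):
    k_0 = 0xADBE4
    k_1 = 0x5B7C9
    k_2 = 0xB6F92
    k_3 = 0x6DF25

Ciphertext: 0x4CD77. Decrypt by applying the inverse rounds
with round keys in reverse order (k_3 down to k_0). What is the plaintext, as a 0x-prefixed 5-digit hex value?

s_0 = ciphertext = 0x4CD77
s_1 = InvRound(s_0, k_3) = 0x6D860
s_2 = InvRound(s_1, k_2) = 0xB1F5D
s_3 = InvRound(s_2, k_1) = 0xFD918
s_4 = InvRound(s_3, k_0) = 0x8EDD7

0x8EDD7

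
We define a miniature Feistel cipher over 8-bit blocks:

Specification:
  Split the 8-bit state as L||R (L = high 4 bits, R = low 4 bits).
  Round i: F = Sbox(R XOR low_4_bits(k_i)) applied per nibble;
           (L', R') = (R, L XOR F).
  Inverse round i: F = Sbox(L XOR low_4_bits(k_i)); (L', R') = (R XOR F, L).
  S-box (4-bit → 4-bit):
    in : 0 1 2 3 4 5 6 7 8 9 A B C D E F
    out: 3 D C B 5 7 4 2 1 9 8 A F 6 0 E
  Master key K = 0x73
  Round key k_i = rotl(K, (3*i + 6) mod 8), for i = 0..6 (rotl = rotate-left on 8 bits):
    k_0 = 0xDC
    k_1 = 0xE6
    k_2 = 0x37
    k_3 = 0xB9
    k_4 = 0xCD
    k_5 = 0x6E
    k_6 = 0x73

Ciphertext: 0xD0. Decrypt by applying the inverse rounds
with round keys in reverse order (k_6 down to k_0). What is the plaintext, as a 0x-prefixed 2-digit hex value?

0xCC

s_0 = ciphertext = 0xD0
s_1 = InvRound(s_0, k_6) = 0x0D
s_2 = InvRound(s_1, k_5) = 0xD0
s_3 = InvRound(s_2, k_4) = 0x3D
s_4 = InvRound(s_3, k_3) = 0x53
s_5 = InvRound(s_4, k_2) = 0xF5
s_6 = InvRound(s_5, k_1) = 0xCF
s_7 = InvRound(s_6, k_0) = 0xCC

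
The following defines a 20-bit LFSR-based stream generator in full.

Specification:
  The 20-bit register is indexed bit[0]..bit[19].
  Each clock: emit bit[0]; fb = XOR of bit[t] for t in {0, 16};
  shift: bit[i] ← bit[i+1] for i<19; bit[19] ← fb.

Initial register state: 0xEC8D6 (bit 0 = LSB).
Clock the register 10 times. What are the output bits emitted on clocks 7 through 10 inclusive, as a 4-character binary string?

reg_0 = 0xEC8D6
clock 1: out=0, reg = 0x7646B
clock 2: out=1, reg = 0x3B235
clock 3: out=1, reg = 0x1D91A
clock 4: out=0, reg = 0x8EC8D
clock 5: out=1, reg = 0xC7646
clock 6: out=0, reg = 0x63B23
clock 7: out=1, reg = 0xB1D91
clock 8: out=1, reg = 0x58EC8
clock 9: out=0, reg = 0xAC764
clock 10: out=0, reg = 0x563B2

1100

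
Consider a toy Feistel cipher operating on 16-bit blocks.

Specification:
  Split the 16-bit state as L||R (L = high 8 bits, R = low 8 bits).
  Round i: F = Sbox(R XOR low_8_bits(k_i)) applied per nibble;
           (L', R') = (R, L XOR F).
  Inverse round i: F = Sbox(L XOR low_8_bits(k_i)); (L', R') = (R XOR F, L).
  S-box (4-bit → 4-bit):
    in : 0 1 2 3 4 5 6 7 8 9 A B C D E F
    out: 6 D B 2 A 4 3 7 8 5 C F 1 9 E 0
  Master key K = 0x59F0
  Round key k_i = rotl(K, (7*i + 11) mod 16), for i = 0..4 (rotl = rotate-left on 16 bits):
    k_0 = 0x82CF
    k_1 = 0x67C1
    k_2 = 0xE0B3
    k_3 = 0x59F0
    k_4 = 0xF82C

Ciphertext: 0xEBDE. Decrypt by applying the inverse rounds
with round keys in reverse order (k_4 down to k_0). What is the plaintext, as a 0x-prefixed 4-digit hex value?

s_0 = ciphertext = 0xEBDE
s_1 = InvRound(s_0, k_4) = 0xC9EB
s_2 = InvRound(s_1, k_3) = 0xCEC9
s_3 = InvRound(s_2, k_2) = 0xB0CE
s_4 = InvRound(s_3, k_1) = 0xB3B0
s_5 = InvRound(s_4, k_0) = 0xC1B3

0xC1B3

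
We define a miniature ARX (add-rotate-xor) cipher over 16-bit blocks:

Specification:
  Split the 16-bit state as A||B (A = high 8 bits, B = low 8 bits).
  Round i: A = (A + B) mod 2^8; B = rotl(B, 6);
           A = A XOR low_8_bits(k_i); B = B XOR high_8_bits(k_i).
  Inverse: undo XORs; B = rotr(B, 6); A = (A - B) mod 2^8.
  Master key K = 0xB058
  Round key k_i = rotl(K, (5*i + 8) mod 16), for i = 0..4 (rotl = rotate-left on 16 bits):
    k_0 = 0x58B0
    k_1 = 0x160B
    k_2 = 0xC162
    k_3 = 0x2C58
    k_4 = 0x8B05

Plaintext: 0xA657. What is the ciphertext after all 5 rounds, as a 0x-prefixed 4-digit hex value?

0xA649

s_0 = plaintext = 0xA657
s_1 = Round(s_0, k_0) = 0x4D8D
s_2 = Round(s_1, k_1) = 0xD175
s_3 = Round(s_2, k_2) = 0x249C
s_4 = Round(s_3, k_3) = 0x980B
s_5 = Round(s_4, k_4) = 0xA649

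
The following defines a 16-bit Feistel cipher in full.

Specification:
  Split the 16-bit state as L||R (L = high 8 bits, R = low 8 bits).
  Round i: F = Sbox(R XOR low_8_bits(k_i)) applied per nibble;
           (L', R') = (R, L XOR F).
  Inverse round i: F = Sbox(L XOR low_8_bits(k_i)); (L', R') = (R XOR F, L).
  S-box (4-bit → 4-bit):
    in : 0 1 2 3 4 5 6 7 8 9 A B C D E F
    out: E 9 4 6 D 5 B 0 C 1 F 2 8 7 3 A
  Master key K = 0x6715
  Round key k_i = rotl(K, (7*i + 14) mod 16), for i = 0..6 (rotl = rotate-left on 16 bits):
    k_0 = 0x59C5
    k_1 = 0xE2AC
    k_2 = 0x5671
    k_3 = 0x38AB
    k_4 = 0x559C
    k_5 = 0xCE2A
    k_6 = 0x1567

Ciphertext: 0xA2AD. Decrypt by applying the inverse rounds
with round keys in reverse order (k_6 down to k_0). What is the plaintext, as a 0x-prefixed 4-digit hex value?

s_0 = ciphertext = 0xA2AD
s_1 = InvRound(s_0, k_6) = 0x28A2
s_2 = InvRound(s_1, k_5) = 0x4628
s_3 = InvRound(s_2, k_4) = 0x5746
s_4 = InvRound(s_3, k_3) = 0xEE57
s_5 = InvRound(s_4, k_2) = 0x4DEE
s_6 = InvRound(s_5, k_1) = 0xD74D
s_7 = InvRound(s_6, k_0) = 0xD9D7

0xD9D7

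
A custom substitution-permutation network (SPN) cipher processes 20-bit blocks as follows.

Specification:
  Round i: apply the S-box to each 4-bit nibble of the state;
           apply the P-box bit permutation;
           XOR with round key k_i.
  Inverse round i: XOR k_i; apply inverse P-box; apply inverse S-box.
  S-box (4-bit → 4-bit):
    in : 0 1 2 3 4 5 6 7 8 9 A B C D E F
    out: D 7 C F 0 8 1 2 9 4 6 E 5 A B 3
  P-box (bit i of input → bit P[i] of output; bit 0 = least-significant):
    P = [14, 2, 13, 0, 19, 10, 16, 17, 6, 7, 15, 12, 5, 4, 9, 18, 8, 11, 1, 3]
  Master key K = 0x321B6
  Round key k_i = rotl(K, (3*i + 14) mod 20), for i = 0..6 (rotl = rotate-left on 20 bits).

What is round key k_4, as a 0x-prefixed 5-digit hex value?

K = 0x321B6
k_0 = rotl(K, (3*0+14) mod 20) = rotl(K, 14) = 0xD8C86
k_1 = rotl(K, (3*1+14) mod 20) = rotl(K, 17) = 0xC6436
k_2 = rotl(K, (3*2+14) mod 20) = rotl(K, 0) = 0x321B6
k_3 = rotl(K, (3*3+14) mod 20) = rotl(K, 3) = 0x90DB1
k_4 = rotl(K, (3*4+14) mod 20) = rotl(K, 6) = 0x86D8C

0x86D8C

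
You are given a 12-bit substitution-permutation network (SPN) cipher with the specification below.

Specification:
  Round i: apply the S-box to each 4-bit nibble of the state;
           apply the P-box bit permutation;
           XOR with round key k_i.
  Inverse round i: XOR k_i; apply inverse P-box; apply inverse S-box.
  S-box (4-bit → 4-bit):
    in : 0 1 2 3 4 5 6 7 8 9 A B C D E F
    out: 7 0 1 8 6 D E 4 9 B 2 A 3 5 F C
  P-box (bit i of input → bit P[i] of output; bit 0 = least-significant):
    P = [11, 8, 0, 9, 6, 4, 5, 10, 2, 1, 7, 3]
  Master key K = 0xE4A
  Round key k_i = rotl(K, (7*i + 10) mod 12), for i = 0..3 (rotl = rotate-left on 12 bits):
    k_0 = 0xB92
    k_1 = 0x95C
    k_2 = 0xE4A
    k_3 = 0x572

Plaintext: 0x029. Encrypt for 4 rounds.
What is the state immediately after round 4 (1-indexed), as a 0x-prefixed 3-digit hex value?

0x81C

s_0 = plaintext = 0x029
s_1 = Round(s_0, k_0) = 0x054
s_2 = Round(s_1, k_1) = 0xCBB
s_3 = Round(s_2, k_2) = 0x95C
s_4 = Round(s_3, k_3) = 0x81C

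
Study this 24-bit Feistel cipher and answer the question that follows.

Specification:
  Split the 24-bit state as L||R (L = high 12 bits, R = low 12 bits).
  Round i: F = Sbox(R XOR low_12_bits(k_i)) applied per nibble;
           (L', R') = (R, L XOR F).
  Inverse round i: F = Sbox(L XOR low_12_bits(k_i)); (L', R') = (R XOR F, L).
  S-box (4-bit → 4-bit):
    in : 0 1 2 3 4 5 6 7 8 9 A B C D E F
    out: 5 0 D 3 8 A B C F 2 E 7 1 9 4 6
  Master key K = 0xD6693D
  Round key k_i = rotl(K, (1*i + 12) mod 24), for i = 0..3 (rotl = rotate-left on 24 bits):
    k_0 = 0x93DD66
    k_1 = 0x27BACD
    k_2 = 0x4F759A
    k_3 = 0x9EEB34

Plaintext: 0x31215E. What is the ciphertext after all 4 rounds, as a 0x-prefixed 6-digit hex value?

s_0 = plaintext = 0x31215E
s_1 = Round(s_0, k_0) = 0x15E22D
s_2 = Round(s_1, k_1) = 0x22DE1B
s_3 = Round(s_2, k_2) = 0xE1B5DD
s_4 = Round(s_3, k_3) = 0x5DDA59

0x5DDA59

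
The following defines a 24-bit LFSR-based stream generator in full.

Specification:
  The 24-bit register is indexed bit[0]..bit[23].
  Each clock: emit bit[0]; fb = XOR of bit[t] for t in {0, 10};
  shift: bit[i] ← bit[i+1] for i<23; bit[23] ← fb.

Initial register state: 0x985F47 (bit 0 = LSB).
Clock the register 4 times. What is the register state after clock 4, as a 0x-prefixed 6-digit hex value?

reg_0 = 0x985F47
clock 1: out=1, reg = 0x4C2FA3
clock 2: out=1, reg = 0x2617D1
clock 3: out=1, reg = 0x130BE8
clock 4: out=0, reg = 0x0985F4

0x0985F4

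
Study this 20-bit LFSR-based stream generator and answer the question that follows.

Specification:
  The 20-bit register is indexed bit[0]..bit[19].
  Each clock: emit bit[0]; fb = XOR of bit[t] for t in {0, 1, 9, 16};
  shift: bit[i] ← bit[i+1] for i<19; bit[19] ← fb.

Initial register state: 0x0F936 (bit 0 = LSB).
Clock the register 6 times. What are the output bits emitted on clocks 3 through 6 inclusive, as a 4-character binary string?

reg_0 = 0x0F936
clock 1: out=0, reg = 0x87C9B
clock 2: out=1, reg = 0x43E4D
clock 3: out=1, reg = 0x21F26
clock 4: out=0, reg = 0x10F93
clock 5: out=1, reg = 0x087C9
clock 6: out=1, reg = 0x043E4

1011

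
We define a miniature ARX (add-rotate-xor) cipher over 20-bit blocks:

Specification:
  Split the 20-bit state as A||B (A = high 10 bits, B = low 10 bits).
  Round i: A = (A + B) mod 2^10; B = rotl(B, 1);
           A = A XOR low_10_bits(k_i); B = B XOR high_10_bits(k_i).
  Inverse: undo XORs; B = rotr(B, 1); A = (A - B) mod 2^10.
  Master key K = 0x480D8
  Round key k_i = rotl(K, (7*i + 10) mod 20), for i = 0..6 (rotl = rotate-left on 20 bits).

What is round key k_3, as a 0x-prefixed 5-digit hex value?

K = 0x480D8
k_0 = rotl(K, (7*0+10) mod 20) = rotl(K, 10) = 0x36120
k_1 = rotl(K, (7*1+10) mod 20) = rotl(K, 17) = 0x0901B
k_2 = rotl(K, (7*2+10) mod 20) = rotl(K, 4) = 0x80D84
k_3 = rotl(K, (7*3+10) mod 20) = rotl(K, 11) = 0x6C240

0x6C240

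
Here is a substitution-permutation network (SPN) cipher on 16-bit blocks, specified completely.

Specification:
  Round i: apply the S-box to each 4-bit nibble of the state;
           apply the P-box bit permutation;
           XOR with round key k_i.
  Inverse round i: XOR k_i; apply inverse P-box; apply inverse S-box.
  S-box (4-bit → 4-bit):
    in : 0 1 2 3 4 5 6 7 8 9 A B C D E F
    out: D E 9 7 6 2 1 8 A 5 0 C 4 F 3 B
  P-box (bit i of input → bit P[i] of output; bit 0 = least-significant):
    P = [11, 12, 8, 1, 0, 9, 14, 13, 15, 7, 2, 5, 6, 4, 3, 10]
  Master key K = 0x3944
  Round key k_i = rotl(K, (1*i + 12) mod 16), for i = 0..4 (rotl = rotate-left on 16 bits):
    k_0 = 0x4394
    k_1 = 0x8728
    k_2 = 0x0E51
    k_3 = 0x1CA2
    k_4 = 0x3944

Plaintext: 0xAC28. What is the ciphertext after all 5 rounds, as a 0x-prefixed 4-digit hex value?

0xF9D9

s_0 = plaintext = 0xAC28
s_1 = Round(s_0, k_0) = 0x7393
s_2 = Round(s_1, k_1) = 0x5AAD
s_3 = Round(s_2, k_2) = 0x1743
s_4 = Round(s_3, k_3) = 0x439A
s_5 = Round(s_4, k_4) = 0xF9D9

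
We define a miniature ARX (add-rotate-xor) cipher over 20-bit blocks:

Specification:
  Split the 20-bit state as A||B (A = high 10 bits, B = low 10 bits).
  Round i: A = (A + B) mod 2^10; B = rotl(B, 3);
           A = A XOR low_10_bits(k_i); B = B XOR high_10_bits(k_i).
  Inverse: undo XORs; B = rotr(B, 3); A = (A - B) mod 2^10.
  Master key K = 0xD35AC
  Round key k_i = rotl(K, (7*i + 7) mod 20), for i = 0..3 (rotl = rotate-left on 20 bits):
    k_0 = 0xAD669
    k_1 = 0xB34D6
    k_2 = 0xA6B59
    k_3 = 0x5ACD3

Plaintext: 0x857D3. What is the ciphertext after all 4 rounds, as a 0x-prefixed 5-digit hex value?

s_0 = plaintext = 0x857D3
s_1 = Round(s_0, k_0) = 0xE042A
s_2 = Round(s_1, k_1) = 0xDF79D
s_3 = Round(s_2, k_2) = 0x10E75
s_4 = Round(s_3, k_3) = 0x9AEC7

0x9AEC7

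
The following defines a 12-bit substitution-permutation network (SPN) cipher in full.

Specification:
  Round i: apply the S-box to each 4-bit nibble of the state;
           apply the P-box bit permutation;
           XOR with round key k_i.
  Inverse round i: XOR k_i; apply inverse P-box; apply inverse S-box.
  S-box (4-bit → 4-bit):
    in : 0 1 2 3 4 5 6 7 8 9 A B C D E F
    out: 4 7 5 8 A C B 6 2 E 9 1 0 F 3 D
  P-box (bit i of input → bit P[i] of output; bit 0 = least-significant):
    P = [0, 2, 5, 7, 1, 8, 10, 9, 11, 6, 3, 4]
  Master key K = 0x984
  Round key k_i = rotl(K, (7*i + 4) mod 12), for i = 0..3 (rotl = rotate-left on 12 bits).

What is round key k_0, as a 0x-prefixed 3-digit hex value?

K = 0x984
k_0 = rotl(K, (7*0+4) mod 12) = rotl(K, 4) = 0x849

0x849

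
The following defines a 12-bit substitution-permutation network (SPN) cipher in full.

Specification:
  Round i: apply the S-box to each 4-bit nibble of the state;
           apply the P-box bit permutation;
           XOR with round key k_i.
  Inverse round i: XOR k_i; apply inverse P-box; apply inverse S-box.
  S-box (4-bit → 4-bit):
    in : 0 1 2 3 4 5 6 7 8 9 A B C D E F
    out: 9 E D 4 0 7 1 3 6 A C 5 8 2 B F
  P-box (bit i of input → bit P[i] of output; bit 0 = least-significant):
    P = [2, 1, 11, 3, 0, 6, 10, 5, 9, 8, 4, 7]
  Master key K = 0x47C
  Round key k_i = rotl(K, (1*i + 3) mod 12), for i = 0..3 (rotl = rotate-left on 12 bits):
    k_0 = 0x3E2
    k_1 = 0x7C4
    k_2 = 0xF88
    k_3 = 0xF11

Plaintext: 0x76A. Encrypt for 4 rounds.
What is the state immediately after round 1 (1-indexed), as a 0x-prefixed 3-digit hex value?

s_0 = plaintext = 0x76A
s_1 = Round(s_0, k_0) = 0x8EB
s_2 = Round(s_1, k_1) = 0xEB1
s_3 = Round(s_2, k_2) = 0x003
s_4 = Round(s_3, k_3) = 0x5B0

0x8EB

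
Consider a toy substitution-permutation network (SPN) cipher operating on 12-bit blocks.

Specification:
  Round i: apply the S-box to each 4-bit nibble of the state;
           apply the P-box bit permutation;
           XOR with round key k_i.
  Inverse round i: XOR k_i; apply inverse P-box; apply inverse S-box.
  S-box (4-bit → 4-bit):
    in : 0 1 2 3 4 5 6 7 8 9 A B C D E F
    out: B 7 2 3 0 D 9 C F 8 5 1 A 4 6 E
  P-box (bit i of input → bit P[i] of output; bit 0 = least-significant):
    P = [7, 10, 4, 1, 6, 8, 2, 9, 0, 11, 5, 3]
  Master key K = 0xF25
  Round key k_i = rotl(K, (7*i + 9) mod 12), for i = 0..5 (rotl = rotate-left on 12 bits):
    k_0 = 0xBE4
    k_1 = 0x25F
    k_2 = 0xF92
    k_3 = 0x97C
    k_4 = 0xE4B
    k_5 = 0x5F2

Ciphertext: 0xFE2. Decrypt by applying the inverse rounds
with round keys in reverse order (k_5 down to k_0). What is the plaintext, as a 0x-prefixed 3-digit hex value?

s_0 = ciphertext = 0xFE2
s_1 = InvRound(s_0, k_5) = 0x29D
s_2 = InvRound(s_1, k_4) = 0x2A8
s_3 = InvRound(s_2, k_3) = 0x28A
s_4 = InvRound(s_3, k_2) = 0xC2E
s_5 = InvRound(s_4, k_1) = 0x16E
s_6 = InvRound(s_5, k_0) = 0xC96

0xC96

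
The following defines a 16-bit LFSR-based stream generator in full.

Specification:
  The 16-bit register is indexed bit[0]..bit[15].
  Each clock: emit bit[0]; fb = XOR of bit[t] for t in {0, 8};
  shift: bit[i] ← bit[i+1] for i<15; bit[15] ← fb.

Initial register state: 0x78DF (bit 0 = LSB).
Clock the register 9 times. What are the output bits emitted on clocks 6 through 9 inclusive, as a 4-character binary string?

reg_0 = 0x78DF
clock 1: out=1, reg = 0xBC6F
clock 2: out=1, reg = 0xDE37
clock 3: out=1, reg = 0xEF1B
clock 4: out=1, reg = 0x778D
clock 5: out=1, reg = 0x3BC6
clock 6: out=0, reg = 0x9DE3
clock 7: out=1, reg = 0x4EF1
clock 8: out=1, reg = 0xA778
clock 9: out=0, reg = 0xD3BC

0110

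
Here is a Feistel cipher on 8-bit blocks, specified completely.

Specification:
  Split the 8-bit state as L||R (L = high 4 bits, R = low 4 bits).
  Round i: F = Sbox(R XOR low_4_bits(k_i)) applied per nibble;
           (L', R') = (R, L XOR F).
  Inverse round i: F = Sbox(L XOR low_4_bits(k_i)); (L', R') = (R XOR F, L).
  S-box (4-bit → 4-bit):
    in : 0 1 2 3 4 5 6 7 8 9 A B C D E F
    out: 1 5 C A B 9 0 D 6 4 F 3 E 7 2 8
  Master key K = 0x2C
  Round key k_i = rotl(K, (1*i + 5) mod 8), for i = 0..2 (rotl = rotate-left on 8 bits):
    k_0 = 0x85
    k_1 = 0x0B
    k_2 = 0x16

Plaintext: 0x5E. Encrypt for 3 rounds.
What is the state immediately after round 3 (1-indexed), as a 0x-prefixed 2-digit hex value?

s_0 = plaintext = 0x5E
s_1 = Round(s_0, k_0) = 0xE6
s_2 = Round(s_1, k_1) = 0x69
s_3 = Round(s_2, k_2) = 0x9E

0x9E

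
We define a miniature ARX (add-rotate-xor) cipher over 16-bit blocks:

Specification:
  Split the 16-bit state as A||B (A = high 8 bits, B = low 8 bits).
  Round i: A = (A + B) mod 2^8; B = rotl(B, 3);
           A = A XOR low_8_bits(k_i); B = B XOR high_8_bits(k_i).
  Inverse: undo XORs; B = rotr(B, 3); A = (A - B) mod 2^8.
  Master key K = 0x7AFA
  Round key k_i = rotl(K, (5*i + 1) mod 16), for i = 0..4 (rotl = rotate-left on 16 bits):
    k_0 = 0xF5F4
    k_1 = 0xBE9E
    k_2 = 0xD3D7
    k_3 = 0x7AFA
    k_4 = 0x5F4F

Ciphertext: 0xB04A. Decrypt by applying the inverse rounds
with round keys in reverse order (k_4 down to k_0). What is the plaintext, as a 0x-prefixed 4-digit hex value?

0xFC20

s_0 = ciphertext = 0xB04A
s_1 = InvRound(s_0, k_4) = 0x5DA2
s_2 = InvRound(s_1, k_3) = 0x8C1B
s_3 = InvRound(s_2, k_2) = 0x4219
s_4 = InvRound(s_3, k_1) = 0xE8F4
s_5 = InvRound(s_4, k_0) = 0xFC20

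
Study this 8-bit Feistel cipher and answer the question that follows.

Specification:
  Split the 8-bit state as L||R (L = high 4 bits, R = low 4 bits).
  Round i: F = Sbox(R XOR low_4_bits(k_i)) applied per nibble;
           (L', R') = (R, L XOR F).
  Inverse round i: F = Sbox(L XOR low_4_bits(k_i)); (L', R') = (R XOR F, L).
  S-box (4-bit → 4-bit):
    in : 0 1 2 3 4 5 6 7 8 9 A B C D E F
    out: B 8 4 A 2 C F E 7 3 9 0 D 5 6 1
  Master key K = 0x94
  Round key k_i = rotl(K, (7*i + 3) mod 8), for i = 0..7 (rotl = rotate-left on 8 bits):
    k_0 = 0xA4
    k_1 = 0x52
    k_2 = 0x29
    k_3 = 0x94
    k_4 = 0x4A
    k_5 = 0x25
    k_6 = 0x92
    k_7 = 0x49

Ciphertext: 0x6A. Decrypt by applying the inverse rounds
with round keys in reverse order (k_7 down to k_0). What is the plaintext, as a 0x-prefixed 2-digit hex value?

0x80

s_0 = ciphertext = 0x6A
s_1 = InvRound(s_0, k_7) = 0xB6
s_2 = InvRound(s_1, k_6) = 0x5B
s_3 = InvRound(s_2, k_5) = 0x05
s_4 = InvRound(s_3, k_4) = 0xC0
s_5 = InvRound(s_4, k_3) = 0x7C
s_6 = InvRound(s_5, k_2) = 0xA7
s_7 = InvRound(s_6, k_1) = 0x0A
s_8 = InvRound(s_7, k_0) = 0x80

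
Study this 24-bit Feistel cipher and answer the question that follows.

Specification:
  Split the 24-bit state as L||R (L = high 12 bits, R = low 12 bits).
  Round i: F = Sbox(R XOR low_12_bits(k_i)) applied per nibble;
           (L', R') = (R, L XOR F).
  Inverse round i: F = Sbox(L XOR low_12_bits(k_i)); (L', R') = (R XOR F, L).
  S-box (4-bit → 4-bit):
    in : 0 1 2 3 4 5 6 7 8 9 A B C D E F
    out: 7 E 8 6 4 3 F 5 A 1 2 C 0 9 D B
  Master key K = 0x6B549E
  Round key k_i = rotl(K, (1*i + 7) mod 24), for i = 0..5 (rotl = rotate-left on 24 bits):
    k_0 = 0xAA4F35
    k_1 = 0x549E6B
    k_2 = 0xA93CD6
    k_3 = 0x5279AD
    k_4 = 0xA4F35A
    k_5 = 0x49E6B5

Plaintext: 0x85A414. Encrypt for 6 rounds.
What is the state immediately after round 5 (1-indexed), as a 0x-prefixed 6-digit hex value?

s_0 = plaintext = 0x85A414
s_1 = Round(s_0, k_0) = 0x4144D4
s_2 = Round(s_1, k_1) = 0x4D46DF
s_3 = Round(s_2, k_2) = 0x6DF6A5
s_4 = Round(s_3, k_3) = 0x6A5DA5
s_5 = Round(s_4, k_4) = 0xDA5B1E
s_6 = Round(s_5, k_5) = 0xB1E489

0xDA5B1E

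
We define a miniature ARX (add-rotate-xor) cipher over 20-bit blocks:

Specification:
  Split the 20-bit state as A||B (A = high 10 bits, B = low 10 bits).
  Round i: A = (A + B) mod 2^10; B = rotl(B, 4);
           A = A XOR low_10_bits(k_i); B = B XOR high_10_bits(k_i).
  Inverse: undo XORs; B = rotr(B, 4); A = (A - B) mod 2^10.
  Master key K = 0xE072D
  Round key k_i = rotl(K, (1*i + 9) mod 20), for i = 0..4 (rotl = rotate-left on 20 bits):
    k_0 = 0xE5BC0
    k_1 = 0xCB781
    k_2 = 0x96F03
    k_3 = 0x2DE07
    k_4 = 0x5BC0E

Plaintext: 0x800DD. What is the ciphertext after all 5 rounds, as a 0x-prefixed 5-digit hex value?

0x13858

s_0 = plaintext = 0x800DD
s_1 = Round(s_0, k_0) = 0x47645
s_2 = Round(s_1, k_1) = 0x38F74
s_3 = Round(s_2, k_2) = 0xD5116
s_4 = Round(s_3, k_3) = 0x9B5D3
s_5 = Round(s_4, k_4) = 0x13858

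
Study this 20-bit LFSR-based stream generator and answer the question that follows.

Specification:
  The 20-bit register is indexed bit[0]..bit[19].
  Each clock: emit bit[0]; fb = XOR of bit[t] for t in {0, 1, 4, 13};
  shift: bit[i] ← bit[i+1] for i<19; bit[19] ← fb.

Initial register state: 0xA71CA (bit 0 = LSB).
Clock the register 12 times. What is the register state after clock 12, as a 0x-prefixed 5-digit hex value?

0xE60A7

reg_0 = 0xA71CA
clock 1: out=0, reg = 0x538E5
clock 2: out=1, reg = 0x29C72
clock 3: out=0, reg = 0x14E39
clock 4: out=1, reg = 0x0A71C
clock 5: out=0, reg = 0x0538E
clock 6: out=0, reg = 0x829C7
clock 7: out=1, reg = 0xC14E3
clock 8: out=1, reg = 0x60A71
clock 9: out=1, reg = 0x30538
clock 10: out=0, reg = 0x9829C
clock 11: out=0, reg = 0xCC14E
clock 12: out=0, reg = 0xE60A7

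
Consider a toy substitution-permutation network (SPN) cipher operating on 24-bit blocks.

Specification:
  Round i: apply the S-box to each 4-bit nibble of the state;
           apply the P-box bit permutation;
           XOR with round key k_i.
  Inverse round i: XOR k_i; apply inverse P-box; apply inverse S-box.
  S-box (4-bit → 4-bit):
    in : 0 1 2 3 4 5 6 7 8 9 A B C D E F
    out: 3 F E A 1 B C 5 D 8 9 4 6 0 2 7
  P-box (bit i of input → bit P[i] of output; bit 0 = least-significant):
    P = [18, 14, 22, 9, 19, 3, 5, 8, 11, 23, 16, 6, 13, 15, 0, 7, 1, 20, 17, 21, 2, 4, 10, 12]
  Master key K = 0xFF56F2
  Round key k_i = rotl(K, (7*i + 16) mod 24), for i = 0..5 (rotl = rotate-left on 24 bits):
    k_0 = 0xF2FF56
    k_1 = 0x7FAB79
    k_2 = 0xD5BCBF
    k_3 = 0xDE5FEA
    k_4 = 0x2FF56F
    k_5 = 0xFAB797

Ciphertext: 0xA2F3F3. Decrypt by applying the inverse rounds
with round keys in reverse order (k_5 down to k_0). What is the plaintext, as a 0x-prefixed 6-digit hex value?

0x11850B

s_0 = ciphertext = 0xA2F3F3
s_1 = InvRound(s_0, k_5) = 0x7ED97C
s_2 = InvRound(s_1, k_4) = 0xC077DB
s_3 = InvRound(s_2, k_3) = 0xEC7474
s_4 = InvRound(s_3, k_2) = 0xD5280E
s_5 = InvRound(s_4, k_1) = 0x08C389
s_6 = InvRound(s_5, k_0) = 0x11850B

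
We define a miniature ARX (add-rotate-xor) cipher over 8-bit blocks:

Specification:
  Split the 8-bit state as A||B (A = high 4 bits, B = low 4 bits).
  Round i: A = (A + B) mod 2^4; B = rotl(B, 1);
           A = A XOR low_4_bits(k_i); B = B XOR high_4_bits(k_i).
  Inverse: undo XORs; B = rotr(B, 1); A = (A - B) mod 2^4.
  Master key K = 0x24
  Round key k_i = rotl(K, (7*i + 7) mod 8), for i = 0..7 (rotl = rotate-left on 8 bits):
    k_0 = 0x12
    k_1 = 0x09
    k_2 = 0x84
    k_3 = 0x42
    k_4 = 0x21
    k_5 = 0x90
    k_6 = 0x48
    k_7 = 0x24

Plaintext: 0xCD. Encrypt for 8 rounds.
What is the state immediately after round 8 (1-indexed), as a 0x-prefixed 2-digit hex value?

0xED

s_0 = plaintext = 0xCD
s_1 = Round(s_0, k_0) = 0xBA
s_2 = Round(s_1, k_1) = 0xC5
s_3 = Round(s_2, k_2) = 0x52
s_4 = Round(s_3, k_3) = 0x50
s_5 = Round(s_4, k_4) = 0x42
s_6 = Round(s_5, k_5) = 0x6D
s_7 = Round(s_6, k_6) = 0xBF
s_8 = Round(s_7, k_7) = 0xED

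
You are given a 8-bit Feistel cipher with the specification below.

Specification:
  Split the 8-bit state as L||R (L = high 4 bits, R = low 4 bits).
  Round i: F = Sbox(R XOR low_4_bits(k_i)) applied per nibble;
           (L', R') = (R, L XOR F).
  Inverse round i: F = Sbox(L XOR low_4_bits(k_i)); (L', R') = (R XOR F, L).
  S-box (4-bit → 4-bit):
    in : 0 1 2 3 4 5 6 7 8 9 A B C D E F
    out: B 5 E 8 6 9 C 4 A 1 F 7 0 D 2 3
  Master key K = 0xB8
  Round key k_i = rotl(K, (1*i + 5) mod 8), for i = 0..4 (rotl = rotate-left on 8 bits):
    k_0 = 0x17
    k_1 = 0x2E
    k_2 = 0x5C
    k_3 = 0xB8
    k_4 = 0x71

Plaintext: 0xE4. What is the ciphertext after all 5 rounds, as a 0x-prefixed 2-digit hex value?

s_0 = plaintext = 0xE4
s_1 = Round(s_0, k_0) = 0x46
s_2 = Round(s_1, k_1) = 0x6E
s_3 = Round(s_2, k_2) = 0xE8
s_4 = Round(s_3, k_3) = 0x85
s_5 = Round(s_4, k_4) = 0x5E

0x5E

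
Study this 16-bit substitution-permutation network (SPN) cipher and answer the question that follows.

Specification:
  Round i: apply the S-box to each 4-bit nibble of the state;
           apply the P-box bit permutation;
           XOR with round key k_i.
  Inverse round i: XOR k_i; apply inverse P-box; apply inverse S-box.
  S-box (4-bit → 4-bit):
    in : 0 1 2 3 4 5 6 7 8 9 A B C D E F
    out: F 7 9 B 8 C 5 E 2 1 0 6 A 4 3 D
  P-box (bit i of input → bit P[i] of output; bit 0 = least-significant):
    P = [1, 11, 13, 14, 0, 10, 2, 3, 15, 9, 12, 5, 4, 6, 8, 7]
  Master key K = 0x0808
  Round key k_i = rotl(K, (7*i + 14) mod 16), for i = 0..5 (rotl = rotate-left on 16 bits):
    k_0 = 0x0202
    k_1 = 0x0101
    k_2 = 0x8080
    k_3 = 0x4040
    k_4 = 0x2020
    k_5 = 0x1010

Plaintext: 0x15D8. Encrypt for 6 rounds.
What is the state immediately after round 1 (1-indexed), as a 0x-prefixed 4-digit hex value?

s_0 = plaintext = 0x15D8
s_1 = Round(s_0, k_0) = 0x1B76
s_2 = Round(s_1, k_1) = 0x365F
s_3 = Round(s_2, k_2) = 0x705E
s_4 = Round(s_3, k_3) = 0xDBAE
s_5 = Round(s_4, k_4) = 0x3B22
s_6 = Round(s_5, k_5) = 0x42CB

0x1B76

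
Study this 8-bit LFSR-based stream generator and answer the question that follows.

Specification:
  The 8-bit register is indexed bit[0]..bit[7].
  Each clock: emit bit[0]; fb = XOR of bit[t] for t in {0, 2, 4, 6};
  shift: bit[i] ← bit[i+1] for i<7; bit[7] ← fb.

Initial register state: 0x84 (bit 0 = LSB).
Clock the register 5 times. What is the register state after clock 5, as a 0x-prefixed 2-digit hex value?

0x9C

reg_0 = 0x84
clock 1: out=0, reg = 0xC2
clock 2: out=0, reg = 0xE1
clock 3: out=1, reg = 0x70
clock 4: out=0, reg = 0x38
clock 5: out=0, reg = 0x9C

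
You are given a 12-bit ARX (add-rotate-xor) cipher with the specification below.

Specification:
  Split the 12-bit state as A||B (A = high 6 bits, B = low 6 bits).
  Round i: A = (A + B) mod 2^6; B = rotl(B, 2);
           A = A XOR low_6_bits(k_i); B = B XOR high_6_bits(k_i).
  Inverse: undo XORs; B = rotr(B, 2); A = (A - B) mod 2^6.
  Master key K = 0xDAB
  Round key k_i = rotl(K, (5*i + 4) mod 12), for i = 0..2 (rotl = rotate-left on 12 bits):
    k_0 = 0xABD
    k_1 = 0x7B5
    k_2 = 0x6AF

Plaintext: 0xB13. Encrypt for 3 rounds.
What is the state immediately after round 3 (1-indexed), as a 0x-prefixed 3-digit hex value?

s_0 = plaintext = 0xB13
s_1 = Round(s_0, k_0) = 0x0A7
s_2 = Round(s_1, k_1) = 0x700
s_3 = Round(s_2, k_2) = 0xCDA

0xCDA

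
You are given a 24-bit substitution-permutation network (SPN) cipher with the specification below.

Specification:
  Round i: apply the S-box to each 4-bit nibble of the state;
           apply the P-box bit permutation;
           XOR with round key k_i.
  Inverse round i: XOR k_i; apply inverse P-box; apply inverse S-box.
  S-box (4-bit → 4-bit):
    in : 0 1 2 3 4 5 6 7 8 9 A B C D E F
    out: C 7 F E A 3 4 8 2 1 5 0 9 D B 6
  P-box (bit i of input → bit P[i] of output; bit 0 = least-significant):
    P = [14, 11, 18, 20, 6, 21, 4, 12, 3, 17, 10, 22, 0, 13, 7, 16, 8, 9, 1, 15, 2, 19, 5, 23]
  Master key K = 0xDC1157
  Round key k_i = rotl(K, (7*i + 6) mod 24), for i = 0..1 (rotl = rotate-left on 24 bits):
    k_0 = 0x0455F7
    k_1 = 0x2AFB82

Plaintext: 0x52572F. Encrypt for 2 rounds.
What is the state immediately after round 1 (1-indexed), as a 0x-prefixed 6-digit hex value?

0x68EEA0

s_0 = plaintext = 0x52572F
s_1 = Round(s_0, k_0) = 0x68EEA0
s_2 = Round(s_1, k_1) = 0x7DD9FB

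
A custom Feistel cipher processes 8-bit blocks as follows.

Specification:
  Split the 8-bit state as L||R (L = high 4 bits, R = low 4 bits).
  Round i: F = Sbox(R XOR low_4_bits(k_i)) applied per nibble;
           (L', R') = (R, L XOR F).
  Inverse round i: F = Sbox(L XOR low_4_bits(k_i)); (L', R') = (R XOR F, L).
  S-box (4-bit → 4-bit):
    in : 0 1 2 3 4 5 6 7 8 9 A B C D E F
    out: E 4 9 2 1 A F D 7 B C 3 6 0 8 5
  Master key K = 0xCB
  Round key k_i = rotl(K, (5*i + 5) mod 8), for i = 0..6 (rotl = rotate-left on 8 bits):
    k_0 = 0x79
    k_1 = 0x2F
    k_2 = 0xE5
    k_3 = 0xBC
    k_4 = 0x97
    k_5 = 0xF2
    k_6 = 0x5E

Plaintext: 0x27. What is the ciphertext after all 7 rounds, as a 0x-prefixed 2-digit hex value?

s_0 = plaintext = 0x27
s_1 = Round(s_0, k_0) = 0x7A
s_2 = Round(s_1, k_1) = 0xAD
s_3 = Round(s_2, k_2) = 0xDD
s_4 = Round(s_3, k_3) = 0xD9
s_5 = Round(s_4, k_4) = 0x95
s_6 = Round(s_5, k_5) = 0x54
s_7 = Round(s_6, k_6) = 0x49

0x49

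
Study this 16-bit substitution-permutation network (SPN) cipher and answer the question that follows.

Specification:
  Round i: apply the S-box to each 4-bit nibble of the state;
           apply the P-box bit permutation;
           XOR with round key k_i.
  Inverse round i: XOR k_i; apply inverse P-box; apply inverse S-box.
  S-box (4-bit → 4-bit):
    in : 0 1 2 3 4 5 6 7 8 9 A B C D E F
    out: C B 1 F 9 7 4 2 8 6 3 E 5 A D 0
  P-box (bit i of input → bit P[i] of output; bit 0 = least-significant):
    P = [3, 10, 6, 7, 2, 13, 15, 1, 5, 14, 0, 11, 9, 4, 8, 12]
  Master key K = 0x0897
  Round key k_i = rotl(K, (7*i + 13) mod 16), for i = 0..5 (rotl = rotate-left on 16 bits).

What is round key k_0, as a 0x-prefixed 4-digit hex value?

0xE112

K = 0x0897
k_0 = rotl(K, (7*0+13) mod 16) = rotl(K, 13) = 0xE112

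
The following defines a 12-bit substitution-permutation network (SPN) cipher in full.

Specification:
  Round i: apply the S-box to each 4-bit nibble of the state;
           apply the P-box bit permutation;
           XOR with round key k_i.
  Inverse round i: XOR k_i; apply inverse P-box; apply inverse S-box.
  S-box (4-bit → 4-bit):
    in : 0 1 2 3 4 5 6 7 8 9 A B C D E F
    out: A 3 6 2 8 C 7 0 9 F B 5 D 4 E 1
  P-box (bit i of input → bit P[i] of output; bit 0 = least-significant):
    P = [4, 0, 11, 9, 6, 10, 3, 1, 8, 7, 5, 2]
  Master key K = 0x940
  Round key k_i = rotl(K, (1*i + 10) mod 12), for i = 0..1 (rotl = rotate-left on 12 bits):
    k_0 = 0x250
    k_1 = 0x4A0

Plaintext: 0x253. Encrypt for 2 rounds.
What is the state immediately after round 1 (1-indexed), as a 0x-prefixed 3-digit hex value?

s_0 = plaintext = 0x253
s_1 = Round(s_0, k_0) = 0x2FB
s_2 = Round(s_1, k_1) = 0xC50

0x2FB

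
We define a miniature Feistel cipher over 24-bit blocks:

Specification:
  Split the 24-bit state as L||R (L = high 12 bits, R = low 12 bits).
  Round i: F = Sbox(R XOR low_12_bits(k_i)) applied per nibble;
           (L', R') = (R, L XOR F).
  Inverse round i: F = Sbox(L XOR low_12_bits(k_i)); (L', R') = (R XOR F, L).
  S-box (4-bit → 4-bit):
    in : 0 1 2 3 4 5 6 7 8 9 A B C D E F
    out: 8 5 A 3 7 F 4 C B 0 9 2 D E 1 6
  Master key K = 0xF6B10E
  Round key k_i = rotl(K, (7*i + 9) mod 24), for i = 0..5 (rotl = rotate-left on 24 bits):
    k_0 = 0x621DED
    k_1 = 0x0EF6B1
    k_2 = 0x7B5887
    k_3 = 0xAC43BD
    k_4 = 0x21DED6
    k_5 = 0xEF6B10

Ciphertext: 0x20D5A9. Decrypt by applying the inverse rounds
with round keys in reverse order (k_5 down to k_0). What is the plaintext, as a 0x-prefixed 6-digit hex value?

0xD4DA8E

s_0 = ciphertext = 0x20D5A9
s_1 = InvRound(s_0, k_5) = 0x5F720D
s_2 = InvRound(s_1, k_4) = 0x0A85F7
s_3 = InvRound(s_2, k_3) = 0x6A80A8
s_4 = InvRound(s_3, k_2) = 0x10E6A8
s_5 = InvRound(s_4, k_1) = 0xA8E10E
s_6 = InvRound(s_5, k_0) = 0xD4DA8E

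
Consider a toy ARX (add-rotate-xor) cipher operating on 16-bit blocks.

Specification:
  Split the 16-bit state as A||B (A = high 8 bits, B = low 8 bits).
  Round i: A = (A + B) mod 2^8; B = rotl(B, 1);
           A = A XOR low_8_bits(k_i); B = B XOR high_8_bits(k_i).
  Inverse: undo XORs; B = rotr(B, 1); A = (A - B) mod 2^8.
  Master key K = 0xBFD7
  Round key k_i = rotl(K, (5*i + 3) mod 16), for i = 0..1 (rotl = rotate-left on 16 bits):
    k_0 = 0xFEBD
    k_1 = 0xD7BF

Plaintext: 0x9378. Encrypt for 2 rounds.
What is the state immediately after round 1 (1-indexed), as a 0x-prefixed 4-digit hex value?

0xB60E

s_0 = plaintext = 0x9378
s_1 = Round(s_0, k_0) = 0xB60E
s_2 = Round(s_1, k_1) = 0x7BCB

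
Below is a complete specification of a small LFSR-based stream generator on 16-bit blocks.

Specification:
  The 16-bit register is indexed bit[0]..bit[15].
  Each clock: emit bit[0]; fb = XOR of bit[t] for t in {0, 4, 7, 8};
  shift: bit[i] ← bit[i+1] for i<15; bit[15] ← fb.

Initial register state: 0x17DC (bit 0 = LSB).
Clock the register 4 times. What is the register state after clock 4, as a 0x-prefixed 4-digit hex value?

reg_0 = 0x17DC
clock 1: out=0, reg = 0x8BEE
clock 2: out=0, reg = 0x45F7
clock 3: out=1, reg = 0x22FB
clock 4: out=1, reg = 0x917D

0x917D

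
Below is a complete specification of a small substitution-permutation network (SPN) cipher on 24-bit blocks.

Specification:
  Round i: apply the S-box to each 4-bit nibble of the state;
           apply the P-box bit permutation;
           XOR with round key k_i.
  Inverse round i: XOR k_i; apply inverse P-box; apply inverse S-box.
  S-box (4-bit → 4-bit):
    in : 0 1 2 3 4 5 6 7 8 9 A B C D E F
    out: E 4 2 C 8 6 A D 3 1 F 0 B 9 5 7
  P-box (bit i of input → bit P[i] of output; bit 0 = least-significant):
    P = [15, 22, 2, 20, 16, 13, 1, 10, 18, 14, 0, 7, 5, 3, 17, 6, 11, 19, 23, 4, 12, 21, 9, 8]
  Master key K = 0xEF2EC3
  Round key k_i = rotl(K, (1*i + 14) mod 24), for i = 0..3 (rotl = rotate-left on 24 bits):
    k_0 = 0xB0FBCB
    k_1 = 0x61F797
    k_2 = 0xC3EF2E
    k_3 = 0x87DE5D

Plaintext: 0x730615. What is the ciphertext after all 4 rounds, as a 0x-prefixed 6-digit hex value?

0xBAF39C

s_0 = plaintext = 0x730615
s_1 = Round(s_0, k_0) = 0x72A815
s_2 = Round(s_1, k_1) = 0x2FA4F9
s_3 = Round(s_2, k_2) = 0x6847C4
s_4 = Round(s_3, k_3) = 0xBAF39C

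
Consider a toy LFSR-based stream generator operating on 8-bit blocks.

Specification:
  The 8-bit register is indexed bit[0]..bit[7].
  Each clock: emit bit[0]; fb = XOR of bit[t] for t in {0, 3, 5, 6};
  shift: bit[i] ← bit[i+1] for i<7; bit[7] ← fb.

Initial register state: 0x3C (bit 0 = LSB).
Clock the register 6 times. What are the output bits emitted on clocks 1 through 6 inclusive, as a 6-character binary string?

001111

reg_0 = 0x3C
clock 1: out=0, reg = 0x1E
clock 2: out=0, reg = 0x8F
clock 3: out=1, reg = 0x47
clock 4: out=1, reg = 0x23
clock 5: out=1, reg = 0x11
clock 6: out=1, reg = 0x88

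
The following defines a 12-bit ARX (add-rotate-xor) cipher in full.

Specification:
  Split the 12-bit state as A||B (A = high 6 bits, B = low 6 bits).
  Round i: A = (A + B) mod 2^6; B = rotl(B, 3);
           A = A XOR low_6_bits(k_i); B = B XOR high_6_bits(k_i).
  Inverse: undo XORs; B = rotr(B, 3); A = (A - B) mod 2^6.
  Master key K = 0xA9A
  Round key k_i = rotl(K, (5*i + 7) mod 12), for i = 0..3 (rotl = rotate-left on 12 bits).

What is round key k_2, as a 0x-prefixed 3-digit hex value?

0x355

K = 0xA9A
k_0 = rotl(K, (5*0+7) mod 12) = rotl(K, 7) = 0xD54
k_1 = rotl(K, (5*1+7) mod 12) = rotl(K, 0) = 0xA9A
k_2 = rotl(K, (5*2+7) mod 12) = rotl(K, 5) = 0x355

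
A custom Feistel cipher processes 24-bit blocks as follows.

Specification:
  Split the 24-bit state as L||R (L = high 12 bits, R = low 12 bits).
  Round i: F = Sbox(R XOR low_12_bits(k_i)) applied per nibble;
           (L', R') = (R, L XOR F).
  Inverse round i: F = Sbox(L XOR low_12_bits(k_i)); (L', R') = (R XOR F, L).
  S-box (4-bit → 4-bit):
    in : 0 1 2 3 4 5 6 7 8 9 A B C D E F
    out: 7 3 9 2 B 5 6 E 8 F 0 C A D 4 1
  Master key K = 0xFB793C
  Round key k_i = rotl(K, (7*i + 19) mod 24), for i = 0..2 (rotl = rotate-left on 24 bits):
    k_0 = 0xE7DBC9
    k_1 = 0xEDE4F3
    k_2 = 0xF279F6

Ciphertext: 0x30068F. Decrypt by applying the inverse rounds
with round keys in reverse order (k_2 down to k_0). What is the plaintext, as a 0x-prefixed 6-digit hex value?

0x596A60

s_0 = ciphertext = 0x30068F
s_1 = InvRound(s_0, k_2) = 0x699300
s_2 = InvRound(s_1, k_1) = 0xA60699
s_3 = InvRound(s_2, k_0) = 0x596A60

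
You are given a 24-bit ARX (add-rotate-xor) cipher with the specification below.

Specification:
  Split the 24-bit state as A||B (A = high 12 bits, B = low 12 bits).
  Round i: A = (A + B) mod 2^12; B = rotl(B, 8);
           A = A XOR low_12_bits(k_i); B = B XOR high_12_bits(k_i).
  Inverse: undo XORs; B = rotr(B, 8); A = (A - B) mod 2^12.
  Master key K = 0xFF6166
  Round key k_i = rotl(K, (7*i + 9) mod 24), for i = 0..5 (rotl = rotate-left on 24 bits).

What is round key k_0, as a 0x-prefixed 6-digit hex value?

K = 0xFF6166
k_0 = rotl(K, (7*0+9) mod 24) = rotl(K, 9) = 0xC2CDFE

0xC2CDFE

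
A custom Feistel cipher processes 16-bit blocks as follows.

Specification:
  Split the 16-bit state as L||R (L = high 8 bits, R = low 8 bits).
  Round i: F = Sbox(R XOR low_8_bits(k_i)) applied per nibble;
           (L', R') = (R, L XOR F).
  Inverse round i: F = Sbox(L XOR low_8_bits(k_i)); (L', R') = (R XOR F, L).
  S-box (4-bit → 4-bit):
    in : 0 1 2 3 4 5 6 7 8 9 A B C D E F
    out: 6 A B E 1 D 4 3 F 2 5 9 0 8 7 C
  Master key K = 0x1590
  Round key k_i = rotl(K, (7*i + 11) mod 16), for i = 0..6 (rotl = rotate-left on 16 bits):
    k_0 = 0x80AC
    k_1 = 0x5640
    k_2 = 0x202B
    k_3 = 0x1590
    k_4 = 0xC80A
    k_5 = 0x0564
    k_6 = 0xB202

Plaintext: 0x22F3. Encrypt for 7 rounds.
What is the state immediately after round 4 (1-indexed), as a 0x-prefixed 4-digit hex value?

s_0 = plaintext = 0x22F3
s_1 = Round(s_0, k_0) = 0xF3FE
s_2 = Round(s_1, k_1) = 0xFE64
s_3 = Round(s_2, k_2) = 0x64E2
s_4 = Round(s_3, k_3) = 0xE25F
s_5 = Round(s_4, k_4) = 0x5F3F
s_6 = Round(s_5, k_5) = 0x3F86
s_7 = Round(s_6, k_6) = 0x86CE

0xE25F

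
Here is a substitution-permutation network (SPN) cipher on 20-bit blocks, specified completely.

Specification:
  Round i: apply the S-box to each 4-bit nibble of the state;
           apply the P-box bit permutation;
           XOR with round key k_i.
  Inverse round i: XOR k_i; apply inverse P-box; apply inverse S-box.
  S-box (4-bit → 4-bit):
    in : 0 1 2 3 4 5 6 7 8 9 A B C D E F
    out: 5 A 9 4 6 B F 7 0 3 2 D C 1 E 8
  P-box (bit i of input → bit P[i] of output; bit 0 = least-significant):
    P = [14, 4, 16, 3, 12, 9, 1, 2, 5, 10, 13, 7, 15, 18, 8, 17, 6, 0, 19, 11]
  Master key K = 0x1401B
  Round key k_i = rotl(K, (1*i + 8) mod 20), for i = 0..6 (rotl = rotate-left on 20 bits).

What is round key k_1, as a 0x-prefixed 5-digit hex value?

0x03628

K = 0x1401B
k_0 = rotl(K, (1*0+8) mod 20) = rotl(K, 8) = 0x01B14
k_1 = rotl(K, (1*1+8) mod 20) = rotl(K, 9) = 0x03628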